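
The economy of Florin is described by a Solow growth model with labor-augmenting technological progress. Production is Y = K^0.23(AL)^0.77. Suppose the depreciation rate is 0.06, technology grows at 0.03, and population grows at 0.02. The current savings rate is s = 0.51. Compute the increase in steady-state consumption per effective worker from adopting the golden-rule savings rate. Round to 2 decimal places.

Δc ≈ 0.18

The effective depreciation rate is n + g + δ = 0.02 + 0.03 + 0.06 = 0.11.
Current steady state (s = 0.51): k* = (0.51/0.11)^(1/0.77) ≈ 7.3310, y* = 7.3310^0.23 ≈ 1.5812, c* = (1−0.51)·1.5812 ≈ 0.7748.
Maximizing c = f(k) − (n+g+δ)·k gives f'(k) = n+g+δ, i.e. 0.23·k^(0.23−1) = 0.11, so k_gold = (0.23/0.11)^(1/0.77) ≈ 2.6063.
y_gold = 2.6063^0.23 ≈ 1.2465, c_gold = y_gold − 0.11·k_gold ≈ 0.9598.
Gain: Δc = 0.9598 − 0.7748 ≈ 0.1850.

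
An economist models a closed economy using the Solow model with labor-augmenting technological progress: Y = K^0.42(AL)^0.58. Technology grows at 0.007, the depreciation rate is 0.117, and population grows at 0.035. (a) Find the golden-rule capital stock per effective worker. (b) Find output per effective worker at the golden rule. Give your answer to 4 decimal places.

Capital per effective worker breaks even when investment replaces (n + g + δ)·k; here n + g + δ = 0.159.
Maximizing c = f(k) − (n+g+δ)·k gives f'(k) = n+g+δ, i.e. 0.42·k^(0.42−1) = 0.159, so k_gold = (0.42/0.159)^(1/0.58) ≈ 5.3374.
y_gold = 5.3374^0.42 ≈ 2.0206.

(a) k_gold ≈ 5.3374; (b) y_gold ≈ 2.0206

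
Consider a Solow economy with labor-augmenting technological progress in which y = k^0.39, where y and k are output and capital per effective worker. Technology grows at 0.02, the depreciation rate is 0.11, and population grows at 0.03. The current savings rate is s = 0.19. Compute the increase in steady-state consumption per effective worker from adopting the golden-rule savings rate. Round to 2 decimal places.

Δc ≈ 0.17

The effective depreciation rate is n + g + δ = 0.03 + 0.02 + 0.11 = 0.16.
Current steady state (s = 0.19): k* = (0.19/0.16)^(1/0.61) ≈ 1.3254, y* = 1.3254^0.39 ≈ 1.1161, c* = (1−0.19)·1.1161 ≈ 0.9041.
Golden rule sets MPK = n+g+δ: 0.39·k^(0.39−1) = 0.16, so k_gold = (0.39/0.16)^(1/0.61) ≈ 4.3086.
y_gold = 4.3086^0.39 ≈ 1.7676, c_gold = y_gold − 0.16·k_gold ≈ 1.0783.
Gain: Δc = 1.0783 − 0.9041 ≈ 0.1742.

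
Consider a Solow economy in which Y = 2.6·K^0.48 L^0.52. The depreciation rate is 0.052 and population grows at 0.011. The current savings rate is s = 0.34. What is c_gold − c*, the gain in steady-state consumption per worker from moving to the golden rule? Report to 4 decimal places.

Δc ≈ 1.6346

n + δ = 0.011 + 0.052 = 0.063.
Current steady state (s = 0.34): k* = (0.34·2.6/0.063)^(1/0.52) ≈ 160.6882, y* = 2.6·160.6882^0.48 ≈ 29.7746, c* = (1−0.34)·29.7746 ≈ 19.6512.
Setting f'(k) = n+δ gives 0.48·2.6·k^(0.48−1) = 0.063, hence k_gold = (0.48·2.6/0.063)^(1/0.52) ≈ 311.8807.
y_gold = 2.6·311.8807^0.48 ≈ 40.9343, c_gold = y_gold − 0.063·k_gold ≈ 21.2859.
Gain: Δc = 21.2859 − 19.6512 ≈ 1.6346.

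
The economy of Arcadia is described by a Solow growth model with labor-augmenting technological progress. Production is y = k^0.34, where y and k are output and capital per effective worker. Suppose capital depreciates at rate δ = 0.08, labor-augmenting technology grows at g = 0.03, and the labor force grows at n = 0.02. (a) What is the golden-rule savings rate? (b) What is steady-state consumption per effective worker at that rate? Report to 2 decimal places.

Capital per effective worker breaks even when investment replaces (n + g + δ)·k; here n + g + δ = 0.13.
For Cobb-Douglas, s_gold equals capital's share: s_gold = 0.34.
Golden rule sets MPK = n+g+δ: 0.34·k^(0.34−1) = 0.13, so k_gold = (0.34/0.13)^(1/0.66) ≈ 4.2917.
y_gold = 4.2917^0.34 ≈ 1.6409; c_gold = (1−0.34)·y_gold ≈ 1.0830.

(a) s_gold = 0.34; (b) c_gold ≈ 1.08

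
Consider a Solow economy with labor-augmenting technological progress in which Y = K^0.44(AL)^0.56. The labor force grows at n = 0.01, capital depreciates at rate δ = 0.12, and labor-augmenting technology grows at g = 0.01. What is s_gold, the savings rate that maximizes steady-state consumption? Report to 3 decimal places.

s_gold = 0.440

The effective depreciation rate is n + g + δ = 0.01 + 0.01 + 0.12 = 0.14.
At the golden rule MPK = n+g+δ, and in any Cobb-Douglas steady state s = (n+g+δ)·k/y = MPK·k/y = capital's share 0.44.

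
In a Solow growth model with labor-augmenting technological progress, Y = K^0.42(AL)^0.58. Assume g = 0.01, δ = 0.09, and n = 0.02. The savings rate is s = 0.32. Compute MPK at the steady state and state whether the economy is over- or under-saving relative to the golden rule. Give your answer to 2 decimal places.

under-saving; MPK ≈ 0.16

n + g + δ = 0.02 + 0.01 + 0.09 = 0.12.
Steady-state k*: s·k^0.42 = 0.12·k gives k* = (0.32/0.12)^(1/0.58) ≈ 5.4254.
MPK = 0.42·5.4254^(-0.58) ≈ 0.1575.
MPK > n+g+δ = 0.12, so the economy is dynamically efficient (under-saving).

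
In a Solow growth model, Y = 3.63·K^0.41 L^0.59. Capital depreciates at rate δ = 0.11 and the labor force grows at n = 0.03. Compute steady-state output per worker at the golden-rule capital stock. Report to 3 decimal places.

n + δ = 0.03 + 0.11 = 0.14.
Golden rule sets MPK = n+δ: 0.41·3.63·k^(0.41−1) = 0.14, so k_gold = (0.41·3.63/0.14)^(1/0.59) ≈ 54.9460.
Output: y_gold = 3.63·k_gold^0.41 = 3.63·54.9460^0.41 ≈ 18.7621.

y_gold ≈ 18.762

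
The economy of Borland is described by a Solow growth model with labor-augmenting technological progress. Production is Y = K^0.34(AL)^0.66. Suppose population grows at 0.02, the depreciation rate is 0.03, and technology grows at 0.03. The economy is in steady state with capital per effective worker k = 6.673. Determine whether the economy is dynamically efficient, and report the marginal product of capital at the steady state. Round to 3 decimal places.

Break-even investment rate: n + g + δ = 0.02 + 0.03 + 0.03 = 0.08.
MPK = 0.34·k^(0.34−1) = 0.34·6.673^(-0.66) ≈ 0.0971.
MPK > 0.08, so the economy is dynamically efficient (under-saving).

dynamically efficient; MPK ≈ 0.097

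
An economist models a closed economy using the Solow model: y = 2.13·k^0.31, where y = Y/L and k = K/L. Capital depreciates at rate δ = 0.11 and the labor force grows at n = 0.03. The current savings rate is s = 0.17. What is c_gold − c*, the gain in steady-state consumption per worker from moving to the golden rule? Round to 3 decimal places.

n + δ = 0.03 + 0.11 = 0.14.
Current steady state (s = 0.17): k* = (0.17·2.13/0.14)^(1/0.69) ≈ 3.9638, y* = 2.13·3.9638^0.31 ≈ 3.2643, c* = (1−0.17)·3.2643 ≈ 2.7094.
Golden rule sets MPK = n+δ: 0.31·2.13·k^(0.31−1) = 0.14, so k_gold = (0.31·2.13/0.14)^(1/0.69) ≈ 9.4678.
y_gold = 2.13·9.4678^0.31 ≈ 4.2758, c_gold = y_gold − 0.14·k_gold ≈ 2.9503.
Gain: Δc = 2.9503 − 2.7094 ≈ 0.2409.

Δc ≈ 0.241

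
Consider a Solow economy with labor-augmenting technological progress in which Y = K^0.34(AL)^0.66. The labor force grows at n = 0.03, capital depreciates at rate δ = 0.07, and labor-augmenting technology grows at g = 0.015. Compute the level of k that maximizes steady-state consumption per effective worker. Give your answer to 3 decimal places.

Break-even investment rate: n + g + δ = 0.03 + 0.015 + 0.07 = 0.115.
At the golden rule the marginal product of capital equals n+g+δ: 0.34·k^(0.34−1) = 0.115. Solving, k_gold = (0.34/0.115)^(1/0.66) ≈ 5.1678.

k_gold ≈ 5.168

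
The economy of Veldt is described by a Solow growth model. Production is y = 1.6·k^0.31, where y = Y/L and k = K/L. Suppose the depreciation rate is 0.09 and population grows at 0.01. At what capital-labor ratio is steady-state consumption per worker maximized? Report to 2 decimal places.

k_gold ≈ 10.18

n + δ = 0.01 + 0.09 = 0.1.
Golden rule sets MPK = n+δ: 0.31·1.6·k^(0.31−1) = 0.1, so k_gold = (0.31·1.6/0.1)^(1/0.69) ≈ 10.1846.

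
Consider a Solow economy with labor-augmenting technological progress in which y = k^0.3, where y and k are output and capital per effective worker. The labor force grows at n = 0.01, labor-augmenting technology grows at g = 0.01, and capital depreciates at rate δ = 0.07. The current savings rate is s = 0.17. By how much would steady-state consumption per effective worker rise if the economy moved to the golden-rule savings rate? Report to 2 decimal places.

Δc ≈ 0.08

Break-even investment rate: n + g + δ = 0.01 + 0.01 + 0.07 = 0.09.
Current steady state (s = 0.17): k* = (0.17/0.09)^(1/0.7) ≈ 2.4807, y* = 2.4807^0.3 ≈ 1.3133, c* = (1−0.17)·1.3133 ≈ 1.0901.
At the golden rule the marginal product of capital equals n+g+δ: 0.3·k^(0.3−1) = 0.09. Solving, k_gold = (0.3/0.09)^(1/0.7) ≈ 5.5843.
y_gold = 5.5843^0.3 ≈ 1.6753, c_gold = y_gold − 0.09·k_gold ≈ 1.1727.
Gain: Δc = 1.1727 − 1.0901 ≈ 0.0826.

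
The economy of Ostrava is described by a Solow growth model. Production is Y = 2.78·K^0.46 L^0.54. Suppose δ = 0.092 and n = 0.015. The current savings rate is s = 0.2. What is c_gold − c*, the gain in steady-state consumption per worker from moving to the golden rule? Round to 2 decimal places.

Δc ≈ 3.37

n + δ = 0.015 + 0.092 = 0.107.
Current steady state (s = 0.2): k* = (0.2·2.78/0.107)^(1/0.54) ≈ 21.1521, y* = 2.78·21.1521^0.46 ≈ 11.3164, c* = (1−0.2)·11.3164 ≈ 9.0531.
Golden rule sets MPK = n+δ: 0.46·2.78·k^(0.46−1) = 0.107, so k_gold = (0.46·2.78/0.107)^(1/0.54) ≈ 98.9054.
y_gold = 2.78·98.9054^0.46 ≈ 23.0063, c_gold = y_gold − 0.107·k_gold ≈ 12.4234.
Gain: Δc = 12.4234 − 9.0531 ≈ 3.3703.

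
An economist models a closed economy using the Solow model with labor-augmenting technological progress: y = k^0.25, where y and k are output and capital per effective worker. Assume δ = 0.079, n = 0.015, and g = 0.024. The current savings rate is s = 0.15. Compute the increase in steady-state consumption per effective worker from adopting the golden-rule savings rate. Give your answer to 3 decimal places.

Capital per effective worker breaks even when investment replaces (n + g + δ)·k; here n + g + δ = 0.118.
Current steady state (s = 0.15): k* = (0.15/0.118)^(1/0.75) ≈ 1.3770, y* = 1.3770^0.25 ≈ 1.0833, c* = (1−0.15)·1.0833 ≈ 0.9208.
Setting f'(k) = n+g+δ gives 0.25·k^(0.25−1) = 0.118, hence k_gold = (0.25/0.118)^(1/0.75) ≈ 2.7211.
y_gold = 2.7211^0.25 ≈ 1.2844, c_gold = y_gold − 0.118·k_gold ≈ 0.9633.
Gain: Δc = 0.9633 − 0.9208 ≈ 0.0425.

Δc ≈ 0.042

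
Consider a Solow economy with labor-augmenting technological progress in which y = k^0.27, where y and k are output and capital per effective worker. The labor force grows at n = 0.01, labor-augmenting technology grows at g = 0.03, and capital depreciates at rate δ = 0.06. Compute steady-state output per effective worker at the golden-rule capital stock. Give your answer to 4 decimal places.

Capital per effective worker breaks even when investment replaces (n + g + δ)·k; here n + g + δ = 0.1.
Maximizing c = f(k) − (n+g+δ)·k gives f'(k) = n+g+δ, i.e. 0.27·k^(0.27−1) = 0.1, so k_gold = (0.27/0.1)^(1/0.73) ≈ 3.8986.
Output: y_gold = k_gold^0.27 = 3.8986^0.27 ≈ 1.4439.

y_gold ≈ 1.4439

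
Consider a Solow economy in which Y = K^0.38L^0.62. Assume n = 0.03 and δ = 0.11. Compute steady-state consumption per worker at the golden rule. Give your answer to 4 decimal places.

c_gold ≈ 1.1434

The effective depreciation rate is n + δ = 0.03 + 0.11 = 0.14.
Maximizing c = f(k) − (n+δ)·k gives f'(k) = n+δ, i.e. 0.38·k^(0.38−1) = 0.14, so k_gold = (0.38/0.14)^(1/0.62) ≈ 5.0055.
y_gold = 5.0055^0.38 ≈ 1.8441.
c_gold = y_gold − (n+δ)·k_gold = 1.8441 − 0.14·5.0055 ≈ 1.1434.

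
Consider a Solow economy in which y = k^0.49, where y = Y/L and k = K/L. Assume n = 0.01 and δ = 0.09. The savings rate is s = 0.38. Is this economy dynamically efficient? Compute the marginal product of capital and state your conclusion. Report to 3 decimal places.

dynamically efficient; MPK ≈ 0.129

Break-even investment rate: n + δ = 0.01 + 0.09 = 0.1.
Steady-state k*: s·k^0.49 = 0.1·k gives k* = (0.38/0.1)^(1/0.51) ≈ 13.7035.
MPK = 0.49·13.7035^(-0.51) ≈ 0.1289.
MPK > n+δ = 0.1, so the economy is dynamically efficient (under-saving).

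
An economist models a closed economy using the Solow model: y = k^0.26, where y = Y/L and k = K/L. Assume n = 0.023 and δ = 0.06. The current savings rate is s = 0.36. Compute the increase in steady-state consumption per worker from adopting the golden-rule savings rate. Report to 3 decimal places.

Break-even investment rate: n + δ = 0.023 + 0.06 = 0.083.
Current steady state (s = 0.36): k* = (0.36/0.083)^(1/0.74) ≈ 7.2630, y* = 7.2630^0.26 ≈ 1.6745, c* = (1−0.36)·1.6745 ≈ 1.0717.
Golden rule sets MPK = n+δ: 0.26·k^(0.26−1) = 0.083, so k_gold = (0.26/0.083)^(1/0.74) ≈ 4.6787.
y_gold = 4.6787^0.26 ≈ 1.4936, c_gold = y_gold − 0.083·k_gold ≈ 1.1053.
Gain: Δc = 1.1053 − 1.0717 ≈ 0.0336.

Δc ≈ 0.034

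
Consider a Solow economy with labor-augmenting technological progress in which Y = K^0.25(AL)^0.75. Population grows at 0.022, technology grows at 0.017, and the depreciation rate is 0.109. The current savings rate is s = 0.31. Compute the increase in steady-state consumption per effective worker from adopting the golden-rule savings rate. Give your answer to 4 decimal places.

Δc ≈ 0.0104

Break-even investment rate: n + g + δ = 0.022 + 0.017 + 0.109 = 0.148.
Current steady state (s = 0.31): k* = (0.31/0.148)^(1/0.75) ≈ 2.6800, y* = 2.6800^0.25 ≈ 1.2795, c* = (1−0.31)·1.2795 ≈ 0.8828.
Setting f'(k) = n+g+δ gives 0.25·k^(0.25−1) = 0.148, hence k_gold = (0.25/0.148)^(1/0.75) ≈ 2.0117.
y_gold = 2.0117^0.25 ≈ 1.1909, c_gold = y_gold − 0.148·k_gold ≈ 0.8932.
Gain: Δc = 0.8932 − 0.8828 ≈ 0.0104.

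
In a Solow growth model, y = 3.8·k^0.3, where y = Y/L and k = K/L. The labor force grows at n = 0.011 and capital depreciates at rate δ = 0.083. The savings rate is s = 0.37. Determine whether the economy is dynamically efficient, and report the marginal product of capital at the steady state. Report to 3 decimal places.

dynamically inefficient; MPK ≈ 0.076

Break-even investment rate: n + δ = 0.011 + 0.083 = 0.094.
Steady-state k*: s·A·k^0.3 = 0.094·k gives k* = (0.37·3.8/0.094)^(1/0.7) ≈ 47.6835.
MPK = 0.3·3.8·47.6835^(-0.7) ≈ 0.0762.
MPK < n+δ = 0.094, so the economy is dynamically inefficient (over-saving).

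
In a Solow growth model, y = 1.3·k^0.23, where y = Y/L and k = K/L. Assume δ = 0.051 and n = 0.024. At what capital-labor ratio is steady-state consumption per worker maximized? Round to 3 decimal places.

k_gold ≈ 6.026

Capital per worker breaks even when investment replaces (n + δ)·k; here n + δ = 0.075.
Maximizing c = f(k) − (n+δ)·k gives f'(k) = n+δ, i.e. 0.23·1.3·k^(0.23−1) = 0.075, so k_gold = (0.23·1.3/0.075)^(1/0.77) ≈ 6.0258.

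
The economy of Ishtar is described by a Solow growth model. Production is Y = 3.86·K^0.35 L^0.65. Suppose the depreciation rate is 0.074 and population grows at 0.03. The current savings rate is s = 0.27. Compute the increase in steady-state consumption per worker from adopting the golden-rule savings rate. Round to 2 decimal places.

Break-even investment rate: n + δ = 0.03 + 0.074 = 0.104.
Current steady state (s = 0.27): k* = (0.27·3.86/0.104)^(1/0.65) ≈ 34.6636, y* = 3.86·34.6636^0.35 ≈ 13.3519, c* = (1−0.27)·13.3519 ≈ 9.7469.
At the golden rule the marginal product of capital equals n+δ: 0.35·3.86·k^(0.35−1) = 0.104. Solving, k_gold = (0.35·3.86/0.104)^(1/0.65) ≈ 51.6731.
y_gold = 3.86·51.6731^0.35 ≈ 15.3543, c_gold = y_gold − 0.104·k_gold ≈ 9.9803.
Gain: Δc = 9.9803 − 9.7469 ≈ 0.2334.

Δc ≈ 0.23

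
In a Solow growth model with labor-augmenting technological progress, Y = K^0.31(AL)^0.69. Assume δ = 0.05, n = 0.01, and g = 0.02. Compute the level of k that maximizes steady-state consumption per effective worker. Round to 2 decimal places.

The effective depreciation rate is n + g + δ = 0.01 + 0.02 + 0.05 = 0.08.
Maximizing c = f(k) − (n+g+δ)·k gives f'(k) = n+g+δ, i.e. 0.31·k^(0.31−1) = 0.08, so k_gold = (0.31/0.08)^(1/0.69) ≈ 7.1214.

k_gold ≈ 7.12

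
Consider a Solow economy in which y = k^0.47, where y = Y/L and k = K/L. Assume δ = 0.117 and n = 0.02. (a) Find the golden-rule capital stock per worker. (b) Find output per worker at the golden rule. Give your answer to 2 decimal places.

Break-even investment rate: n + δ = 0.02 + 0.117 = 0.137.
Maximizing c = f(k) − (n+δ)·k gives f'(k) = n+δ, i.e. 0.47·k^(0.47−1) = 0.137, so k_gold = (0.47/0.137)^(1/0.53) ≈ 10.2364.
y_gold = 10.2364^0.47 ≈ 2.9838.

(a) k_gold ≈ 10.24; (b) y_gold ≈ 2.98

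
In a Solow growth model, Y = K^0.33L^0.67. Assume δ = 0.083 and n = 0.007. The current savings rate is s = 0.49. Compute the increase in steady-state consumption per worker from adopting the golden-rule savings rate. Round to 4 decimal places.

Δc ≈ 0.0955

The effective depreciation rate is n + δ = 0.007 + 0.083 = 0.09.
Current steady state (s = 0.49): k* = (0.49/0.09)^(1/0.67) ≈ 12.5441, y* = 12.5441^0.33 ≈ 2.3040, c* = (1−0.49)·2.3040 ≈ 1.1750.
Setting f'(k) = n+δ gives 0.33·k^(0.33−1) = 0.09, hence k_gold = (0.33/0.09)^(1/0.67) ≈ 6.9534.
y_gold = 6.9534^0.33 ≈ 1.8964, c_gold = y_gold − 0.09·k_gold ≈ 1.2706.
Gain: Δc = 1.2706 − 1.1750 ≈ 0.0955.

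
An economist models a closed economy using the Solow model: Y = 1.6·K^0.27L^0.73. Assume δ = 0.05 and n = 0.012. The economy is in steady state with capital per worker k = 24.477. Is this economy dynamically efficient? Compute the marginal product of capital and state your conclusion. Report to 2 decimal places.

dynamically inefficient; MPK ≈ 0.04

n + δ = 0.012 + 0.05 = 0.062.
MPK = 0.27·1.6·k^(0.27−1) = 0.27·1.6·24.477^(-0.73) ≈ 0.0418.
MPK < 0.062, so the economy is dynamically inefficient (over-saving).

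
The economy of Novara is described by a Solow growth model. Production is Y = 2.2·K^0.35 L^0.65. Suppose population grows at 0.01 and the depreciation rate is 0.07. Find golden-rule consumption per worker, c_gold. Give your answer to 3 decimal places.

c_gold ≈ 4.840

n + δ = 0.01 + 0.07 = 0.08.
Golden rule sets MPK = n+δ: 0.35·2.2·k^(0.35−1) = 0.08, so k_gold = (0.35·2.2/0.08)^(1/0.65) ≈ 32.5780.
y_gold = 2.2·32.5780^0.35 ≈ 7.4464.
c_gold = y_gold − (n+δ)·k_gold = 7.4464 − 0.08·32.5780 ≈ 4.8402.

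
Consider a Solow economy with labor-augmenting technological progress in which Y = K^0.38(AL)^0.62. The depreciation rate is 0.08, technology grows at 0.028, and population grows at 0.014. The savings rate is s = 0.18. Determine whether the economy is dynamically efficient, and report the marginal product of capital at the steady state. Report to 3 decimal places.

dynamically efficient; MPK ≈ 0.258

The effective depreciation rate is n + g + δ = 0.014 + 0.028 + 0.08 = 0.122.
Steady-state k*: s·k^0.38 = 0.122·k gives k* = (0.18/0.122)^(1/0.62) ≈ 1.8726.
MPK = 0.38·1.8726^(-0.62) ≈ 0.2576.
MPK > n+g+δ = 0.122, so the economy is dynamically efficient (under-saving).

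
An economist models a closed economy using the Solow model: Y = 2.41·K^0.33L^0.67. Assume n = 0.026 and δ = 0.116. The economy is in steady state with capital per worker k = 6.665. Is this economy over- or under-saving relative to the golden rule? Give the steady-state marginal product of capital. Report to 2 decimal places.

n + δ = 0.026 + 0.116 = 0.142.
MPK = 0.33·2.41·k^(0.33−1) = 0.33·2.41·6.665^(-0.67) ≈ 0.2231.
MPK > 0.142, so the economy is dynamically efficient (under-saving).

under-saving; MPK ≈ 0.22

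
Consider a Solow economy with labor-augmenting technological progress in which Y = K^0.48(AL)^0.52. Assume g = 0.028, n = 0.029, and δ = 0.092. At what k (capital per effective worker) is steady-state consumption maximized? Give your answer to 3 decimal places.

Capital per effective worker breaks even when investment replaces (n + g + δ)·k; here n + g + δ = 0.149.
Golden rule sets MPK = n+g+δ: 0.48·k^(0.48−1) = 0.149, so k_gold = (0.48/0.149)^(1/0.52) ≈ 9.4848.

k_gold ≈ 9.485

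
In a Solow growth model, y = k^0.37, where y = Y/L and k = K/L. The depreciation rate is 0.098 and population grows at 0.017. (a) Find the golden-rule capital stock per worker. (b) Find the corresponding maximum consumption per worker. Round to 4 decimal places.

(a) k_gold ≈ 6.3909; (b) c_gold ≈ 1.2514

Capital per worker breaks even when investment replaces (n + δ)·k; here n + δ = 0.115.
Setting f'(k) = n+δ gives 0.37·k^(0.37−1) = 0.115, hence k_gold = (0.37/0.115)^(1/0.63) ≈ 6.3909.
y_gold = 6.3909^0.37 ≈ 1.9864; c_gold = y_gold − 0.115·k_gold ≈ 1.2514.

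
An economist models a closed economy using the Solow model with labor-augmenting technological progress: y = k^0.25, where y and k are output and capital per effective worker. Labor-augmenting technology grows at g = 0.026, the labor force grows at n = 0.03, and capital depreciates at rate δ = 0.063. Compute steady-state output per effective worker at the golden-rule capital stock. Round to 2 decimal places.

y_gold ≈ 1.28

n + g + δ = 0.03 + 0.026 + 0.063 = 0.119.
At the golden rule the marginal product of capital equals n+g+δ: 0.25·k^(0.25−1) = 0.119. Solving, k_gold = (0.25/0.119)^(1/0.75) ≈ 2.6907.
Output: y_gold = k_gold^0.25 = 2.6907^0.25 ≈ 1.2807.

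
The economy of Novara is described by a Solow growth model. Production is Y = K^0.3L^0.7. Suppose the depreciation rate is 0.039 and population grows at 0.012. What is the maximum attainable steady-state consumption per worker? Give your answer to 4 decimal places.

Break-even investment rate: n + δ = 0.012 + 0.039 = 0.051.
Golden rule sets MPK = n+δ: 0.3·k^(0.3−1) = 0.051, so k_gold = (0.3/0.051)^(1/0.7) ≈ 12.5707.
y_gold = 12.5707^0.3 ≈ 2.1370.
c_gold = y_gold − (n+δ)·k_gold = 2.1370 − 0.051·12.5707 ≈ 1.4959.

c_gold ≈ 1.4959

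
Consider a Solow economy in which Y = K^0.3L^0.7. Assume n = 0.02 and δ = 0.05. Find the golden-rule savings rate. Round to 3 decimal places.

s_gold = 0.300

Break-even investment rate: n + δ = 0.02 + 0.05 = 0.07.
At the golden rule MPK = n+δ, and in any Cobb-Douglas steady state s = (n+δ)·k/y = MPK·k/y = capital's share 0.3.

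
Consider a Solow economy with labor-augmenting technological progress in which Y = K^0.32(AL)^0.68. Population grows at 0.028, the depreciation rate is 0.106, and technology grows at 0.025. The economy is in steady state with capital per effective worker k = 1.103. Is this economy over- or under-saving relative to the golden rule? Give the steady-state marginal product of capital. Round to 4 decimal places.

under-saving; MPK ≈ 0.2994

Break-even investment rate: n + g + δ = 0.028 + 0.025 + 0.106 = 0.159.
MPK = 0.32·k^(0.32−1) = 0.32·1.103^(-0.68) ≈ 0.2994.
MPK > 0.159, so the economy is dynamically efficient (under-saving).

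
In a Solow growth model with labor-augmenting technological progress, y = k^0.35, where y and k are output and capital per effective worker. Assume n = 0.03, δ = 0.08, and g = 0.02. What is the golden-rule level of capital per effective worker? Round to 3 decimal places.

k_gold ≈ 4.589

The effective depreciation rate is n + g + δ = 0.03 + 0.02 + 0.08 = 0.13.
Golden rule sets MPK = n+g+δ: 0.35·k^(0.35−1) = 0.13, so k_gold = (0.35/0.13)^(1/0.65) ≈ 4.5891.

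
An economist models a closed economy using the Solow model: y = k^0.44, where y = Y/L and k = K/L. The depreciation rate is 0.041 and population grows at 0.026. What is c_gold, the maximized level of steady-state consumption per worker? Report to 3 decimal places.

Capital per worker breaks even when investment replaces (n + δ)·k; here n + δ = 0.067.
Golden rule sets MPK = n+δ: 0.44·k^(0.44−1) = 0.067, so k_gold = (0.44/0.067)^(1/0.56) ≈ 28.8140.
y_gold = 28.8140^0.44 ≈ 4.3876.
c_gold = y_gold − (n+δ)·k_gold = 4.3876 − 0.067·28.8140 ≈ 2.4570.

c_gold ≈ 2.457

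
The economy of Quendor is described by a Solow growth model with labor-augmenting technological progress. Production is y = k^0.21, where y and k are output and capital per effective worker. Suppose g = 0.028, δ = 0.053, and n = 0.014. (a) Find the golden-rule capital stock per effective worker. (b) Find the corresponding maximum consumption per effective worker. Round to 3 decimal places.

The effective depreciation rate is n + g + δ = 0.014 + 0.028 + 0.053 = 0.095.
Setting f'(k) = n+g+δ gives 0.21·k^(0.21−1) = 0.095, hence k_gold = (0.21/0.095)^(1/0.79) ≈ 2.7294.
y_gold = 2.7294^0.21 ≈ 1.2347; c_gold = y_gold − 0.095·k_gold ≈ 0.9754.

(a) k_gold ≈ 2.729; (b) c_gold ≈ 0.975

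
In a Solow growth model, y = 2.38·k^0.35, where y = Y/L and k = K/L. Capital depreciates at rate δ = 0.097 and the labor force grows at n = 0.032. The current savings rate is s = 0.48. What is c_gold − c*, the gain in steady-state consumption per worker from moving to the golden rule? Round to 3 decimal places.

Break-even investment rate: n + δ = 0.032 + 0.097 = 0.129.
Current steady state (s = 0.48): k* = (0.48·2.38/0.129)^(1/0.65) ≈ 28.6599, y* = 2.38·28.6599^0.35 ≈ 7.7023, c* = (1−0.48)·7.7023 ≈ 4.0052.
At the golden rule the marginal product of capital equals n+δ: 0.35·2.38·k^(0.35−1) = 0.129. Solving, k_gold = (0.35·2.38/0.129)^(1/0.65) ≈ 17.6295.
y_gold = 2.38·17.6295^0.35 ≈ 6.4977, c_gold = y_gold − 0.129·k_gold ≈ 4.2235.
Gain: Δc = 4.2235 − 4.0052 ≈ 0.2183.

Δc ≈ 0.218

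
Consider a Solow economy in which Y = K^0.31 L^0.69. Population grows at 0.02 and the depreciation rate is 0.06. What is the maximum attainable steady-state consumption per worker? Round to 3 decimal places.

c_gold ≈ 1.268

Break-even investment rate: n + δ = 0.02 + 0.06 = 0.08.
At the golden rule the marginal product of capital equals n+δ: 0.31·k^(0.31−1) = 0.08. Solving, k_gold = (0.31/0.08)^(1/0.69) ≈ 7.1214.
y_gold = 7.1214^0.31 ≈ 1.8378.
c_gold = y_gold − (n+δ)·k_gold = 1.8378 − 0.08·7.1214 ≈ 1.2681.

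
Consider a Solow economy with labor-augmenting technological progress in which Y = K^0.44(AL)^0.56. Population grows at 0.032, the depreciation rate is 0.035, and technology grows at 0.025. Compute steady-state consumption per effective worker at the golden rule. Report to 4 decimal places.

c_gold ≈ 1.9152

Capital per effective worker breaks even when investment replaces (n + g + δ)·k; here n + g + δ = 0.092.
Maximizing c = f(k) − (n+g+δ)·k gives f'(k) = n+g+δ, i.e. 0.44·k^(0.44−1) = 0.092, so k_gold = (0.44/0.092)^(1/0.56) ≈ 16.3564.
y_gold = 16.3564^0.44 ≈ 3.4200.
c_gold = y_gold − (n+g+δ)·k_gold = 3.4200 − 0.092·16.3564 ≈ 1.9152.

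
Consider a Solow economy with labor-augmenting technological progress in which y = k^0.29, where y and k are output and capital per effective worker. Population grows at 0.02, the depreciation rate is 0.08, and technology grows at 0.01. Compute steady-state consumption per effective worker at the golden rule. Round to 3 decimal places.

Break-even investment rate: n + g + δ = 0.02 + 0.01 + 0.08 = 0.11.
Golden rule sets MPK = n+g+δ: 0.29·k^(0.29−1) = 0.11, so k_gold = (0.29/0.11)^(1/0.71) ≈ 3.9171.
y_gold = 3.9171^0.29 ≈ 1.4858.
c_gold = y_gold − (n+g+δ)·k_gold = 1.4858 − 0.11·3.9171 ≈ 1.0549.

c_gold ≈ 1.055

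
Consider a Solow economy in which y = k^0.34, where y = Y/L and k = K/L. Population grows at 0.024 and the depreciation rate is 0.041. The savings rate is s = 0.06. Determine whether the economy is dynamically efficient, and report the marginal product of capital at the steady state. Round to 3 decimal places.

dynamically efficient; MPK ≈ 0.368

Break-even investment rate: n + δ = 0.024 + 0.041 = 0.065.
Steady-state k*: s·k^0.34 = 0.065·k gives k* = (0.06/0.065)^(1/0.66) ≈ 0.8858.
MPK = 0.34·0.8858^(-0.66) ≈ 0.3683.
MPK > n+δ = 0.065, so the economy is dynamically efficient (under-saving).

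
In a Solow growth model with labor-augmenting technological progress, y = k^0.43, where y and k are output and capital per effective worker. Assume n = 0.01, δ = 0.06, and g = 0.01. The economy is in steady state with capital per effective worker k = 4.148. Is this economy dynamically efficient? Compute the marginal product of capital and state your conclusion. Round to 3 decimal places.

dynamically efficient; MPK ≈ 0.191

n + g + δ = 0.01 + 0.01 + 0.06 = 0.08.
MPK = 0.43·k^(0.43−1) = 0.43·4.148^(-0.57) ≈ 0.1911.
MPK > 0.08, so the economy is dynamically efficient (under-saving).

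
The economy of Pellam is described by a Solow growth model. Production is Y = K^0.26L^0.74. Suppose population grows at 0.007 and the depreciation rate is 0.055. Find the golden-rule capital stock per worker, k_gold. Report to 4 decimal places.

k_gold ≈ 6.9395

n + δ = 0.007 + 0.055 = 0.062.
Setting f'(k) = n+δ gives 0.26·k^(0.26−1) = 0.062, hence k_gold = (0.26/0.062)^(1/0.74) ≈ 6.9395.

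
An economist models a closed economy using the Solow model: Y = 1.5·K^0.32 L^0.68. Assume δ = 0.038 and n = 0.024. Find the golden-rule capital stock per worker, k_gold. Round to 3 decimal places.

n + δ = 0.024 + 0.038 = 0.062.
Maximizing c = f(k) − (n+δ)·k gives f'(k) = n+δ, i.e. 0.32·1.5·k^(0.32−1) = 0.062, so k_gold = (0.32·1.5/0.062)^(1/0.68) ≈ 20.2830.

k_gold ≈ 20.283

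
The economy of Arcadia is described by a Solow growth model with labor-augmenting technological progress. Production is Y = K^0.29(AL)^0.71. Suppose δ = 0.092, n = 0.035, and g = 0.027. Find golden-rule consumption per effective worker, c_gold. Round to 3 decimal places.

c_gold ≈ 0.919

n + g + δ = 0.035 + 0.027 + 0.092 = 0.154.
Golden rule sets MPK = n+g+δ: 0.29·k^(0.29−1) = 0.154, so k_gold = (0.29/0.154)^(1/0.71) ≈ 2.4387.
y_gold = 2.4387^0.29 ≈ 1.2950.
c_gold = y_gold − (n+g+δ)·k_gold = 1.2950 − 0.154·2.4387 ≈ 0.9195.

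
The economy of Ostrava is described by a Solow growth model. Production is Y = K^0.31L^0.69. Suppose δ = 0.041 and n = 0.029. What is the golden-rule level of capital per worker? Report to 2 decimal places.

k_gold ≈ 8.64

The effective depreciation rate is n + δ = 0.029 + 0.041 = 0.07.
Maximizing c = f(k) − (n+δ)·k gives f'(k) = n+δ, i.e. 0.31·k^(0.31−1) = 0.07, so k_gold = (0.31/0.07)^(1/0.69) ≈ 8.6420.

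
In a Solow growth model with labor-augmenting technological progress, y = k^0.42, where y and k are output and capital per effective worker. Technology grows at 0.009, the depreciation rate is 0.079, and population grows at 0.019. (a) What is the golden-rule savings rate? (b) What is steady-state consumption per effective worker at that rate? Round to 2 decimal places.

Capital per effective worker breaks even when investment replaces (n + g + δ)·k; here n + g + δ = 0.107.
For Cobb-Douglas, s_gold equals capital's share: s_gold = 0.42.
At the golden rule the marginal product of capital equals n+g+δ: 0.42·k^(0.42−1) = 0.107. Solving, k_gold = (0.42/0.107)^(1/0.58) ≈ 10.5659.
y_gold = 10.5659^0.42 ≈ 2.6918; c_gold = (1−0.42)·y_gold ≈ 1.5612.

(a) s_gold = 0.42; (b) c_gold ≈ 1.56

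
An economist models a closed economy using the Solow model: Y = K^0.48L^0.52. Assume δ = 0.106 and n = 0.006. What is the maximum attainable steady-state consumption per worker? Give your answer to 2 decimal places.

Break-even investment rate: n + δ = 0.006 + 0.106 = 0.112.
Golden rule sets MPK = n+δ: 0.48·k^(0.48−1) = 0.112, so k_gold = (0.48/0.112)^(1/0.52) ≈ 16.4221.
y_gold = 16.4221^0.48 ≈ 3.8318.
c_gold = y_gold − (n+δ)·k_gold = 3.8318 − 0.112·16.4221 ≈ 1.9926.

c_gold ≈ 1.99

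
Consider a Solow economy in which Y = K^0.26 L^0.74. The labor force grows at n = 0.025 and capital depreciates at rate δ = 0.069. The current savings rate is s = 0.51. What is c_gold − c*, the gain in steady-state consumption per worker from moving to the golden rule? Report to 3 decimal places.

Δc ≈ 0.170

Capital per worker breaks even when investment replaces (n + δ)·k; here n + δ = 0.094.
Current steady state (s = 0.51): k* = (0.51/0.094)^(1/0.74) ≈ 9.8286, y* = 9.8286^0.26 ≈ 1.8115, c* = (1−0.51)·1.8115 ≈ 0.8877.
Setting f'(k) = n+δ gives 0.26·k^(0.26−1) = 0.094, hence k_gold = (0.26/0.094)^(1/0.74) ≈ 3.9545.
y_gold = 3.9545^0.26 ≈ 1.4297, c_gold = y_gold − 0.094·k_gold ≈ 1.0580.
Gain: Δc = 1.0580 − 0.8877 ≈ 0.1703.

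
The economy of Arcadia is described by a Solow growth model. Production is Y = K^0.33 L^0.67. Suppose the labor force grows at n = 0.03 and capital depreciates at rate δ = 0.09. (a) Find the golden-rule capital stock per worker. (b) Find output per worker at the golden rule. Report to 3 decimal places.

The effective depreciation rate is n + δ = 0.03 + 0.09 = 0.12.
Maximizing c = f(k) − (n+δ)·k gives f'(k) = n+δ, i.e. 0.33·k^(0.33−1) = 0.12, so k_gold = (0.33/0.12)^(1/0.67) ≈ 4.5261.
y_gold = 4.5261^0.33 ≈ 1.6458.

(a) k_gold ≈ 4.526; (b) y_gold ≈ 1.646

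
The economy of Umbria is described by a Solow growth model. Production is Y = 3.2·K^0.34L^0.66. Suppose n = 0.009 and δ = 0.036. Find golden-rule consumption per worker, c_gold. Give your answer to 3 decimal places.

Capital per worker breaks even when investment replaces (n + δ)·k; here n + δ = 0.045.
Setting f'(k) = n+δ gives 0.34·3.2·k^(0.34−1) = 0.045, hence k_gold = (0.34·3.2/0.045)^(1/0.66) ≈ 124.7629.
y_gold = 3.2·124.7629^0.34 ≈ 16.5127.
c_gold = y_gold − (n+δ)·k_gold = 16.5127 − 0.045·124.7629 ≈ 10.8984.

c_gold ≈ 10.898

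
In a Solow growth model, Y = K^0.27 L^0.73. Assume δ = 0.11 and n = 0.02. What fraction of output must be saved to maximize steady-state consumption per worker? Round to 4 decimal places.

s_gold = 0.2700

Capital per worker breaks even when investment replaces (n + δ)·k; here n + δ = 0.13.
At the golden rule MPK = n+δ, and in any Cobb-Douglas steady state s = (n+δ)·k/y = MPK·k/y = capital's share 0.27.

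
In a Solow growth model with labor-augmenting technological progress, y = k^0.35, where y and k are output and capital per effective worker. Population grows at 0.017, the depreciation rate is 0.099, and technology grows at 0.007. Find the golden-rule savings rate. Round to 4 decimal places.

The effective depreciation rate is n + g + δ = 0.017 + 0.007 + 0.099 = 0.123.
At the golden rule MPK = n+g+δ, and in any Cobb-Douglas steady state s = (n+g+δ)·k/y = MPK·k/y = capital's share 0.35.

s_gold = 0.3500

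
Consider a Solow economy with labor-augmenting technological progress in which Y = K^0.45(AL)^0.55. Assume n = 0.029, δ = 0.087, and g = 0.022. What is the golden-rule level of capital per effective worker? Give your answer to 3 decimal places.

k_gold ≈ 8.577

Capital per effective worker breaks even when investment replaces (n + g + δ)·k; here n + g + δ = 0.138.
At the golden rule the marginal product of capital equals n+g+δ: 0.45·k^(0.45−1) = 0.138. Solving, k_gold = (0.45/0.138)^(1/0.55) ≈ 8.5770.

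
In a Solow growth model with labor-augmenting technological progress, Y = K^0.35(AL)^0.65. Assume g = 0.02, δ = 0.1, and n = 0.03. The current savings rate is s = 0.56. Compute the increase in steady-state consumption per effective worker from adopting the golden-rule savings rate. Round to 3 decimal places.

Δc ≈ 0.131

The effective depreciation rate is n + g + δ = 0.03 + 0.02 + 0.1 = 0.15.
Current steady state (s = 0.56): k* = (0.56/0.15)^(1/0.65) ≈ 7.5884, y* = 7.5884^0.35 ≈ 2.0326, c* = (1−0.56)·2.0326 ≈ 0.8943.
Golden rule sets MPK = n+g+δ: 0.35·k^(0.35−1) = 0.15, so k_gold = (0.35/0.15)^(1/0.65) ≈ 3.6823.
y_gold = 3.6823^0.35 ≈ 1.5781, c_gold = y_gold − 0.15·k_gold ≈ 1.0258.
Gain: Δc = 1.0258 − 0.8943 ≈ 0.1314.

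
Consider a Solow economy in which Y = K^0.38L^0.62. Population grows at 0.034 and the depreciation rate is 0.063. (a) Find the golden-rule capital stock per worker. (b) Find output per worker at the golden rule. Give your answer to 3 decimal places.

The effective depreciation rate is n + δ = 0.034 + 0.063 = 0.097.
At the golden rule the marginal product of capital equals n+δ: 0.38·k^(0.38−1) = 0.097. Solving, k_gold = (0.38/0.097)^(1/0.62) ≈ 9.0463.
y_gold = 9.0463^0.38 ≈ 2.3092.

(a) k_gold ≈ 9.046; (b) y_gold ≈ 2.309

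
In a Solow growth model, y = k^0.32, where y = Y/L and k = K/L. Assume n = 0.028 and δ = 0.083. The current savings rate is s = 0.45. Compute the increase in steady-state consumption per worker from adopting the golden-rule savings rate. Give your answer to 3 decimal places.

n + δ = 0.028 + 0.083 = 0.111.
Current steady state (s = 0.45): k* = (0.45/0.111)^(1/0.68) ≈ 7.8335, y* = 7.8335^0.32 ≈ 1.9323, c* = (1−0.45)·1.9323 ≈ 1.0627.
At the golden rule the marginal product of capital equals n+δ: 0.32·k^(0.32−1) = 0.111. Solving, k_gold = (0.32/0.111)^(1/0.68) ≈ 4.7448.
y_gold = 4.7448^0.32 ≈ 1.6458, c_gold = y_gold − 0.111·k_gold ≈ 1.1192.
Gain: Δc = 1.1192 − 1.0627 ≈ 0.0564.

Δc ≈ 0.056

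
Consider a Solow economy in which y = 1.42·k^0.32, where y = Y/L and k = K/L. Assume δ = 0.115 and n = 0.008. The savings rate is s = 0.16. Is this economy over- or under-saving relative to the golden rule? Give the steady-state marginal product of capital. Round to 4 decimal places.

Capital per worker breaks even when investment replaces (n + δ)·k; here n + δ = 0.123.
Steady-state k*: s·A·k^0.32 = 0.123·k gives k* = (0.16·1.42/0.123)^(1/0.68) ≈ 2.4656.
MPK = 0.32·1.42·2.4656^(-0.68) ≈ 0.2460.
MPK > n+δ = 0.123, so the economy is dynamically efficient (under-saving).

under-saving; MPK ≈ 0.2460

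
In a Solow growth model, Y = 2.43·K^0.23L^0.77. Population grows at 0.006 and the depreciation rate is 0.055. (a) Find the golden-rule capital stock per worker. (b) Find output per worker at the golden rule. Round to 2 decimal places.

(a) k_gold ≈ 17.76; (b) y_gold ≈ 4.71

The effective depreciation rate is n + δ = 0.006 + 0.055 = 0.061.
Setting f'(k) = n+δ gives 0.23·2.43·k^(0.23−1) = 0.061, hence k_gold = (0.23·2.43/0.061)^(1/0.77) ≈ 17.7565.
y_gold = 2.43·17.7565^0.23 ≈ 4.7093.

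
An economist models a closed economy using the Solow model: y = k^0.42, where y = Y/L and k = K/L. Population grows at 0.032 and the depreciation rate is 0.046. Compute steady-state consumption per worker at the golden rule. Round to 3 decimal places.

n + δ = 0.032 + 0.046 = 0.078.
Setting f'(k) = n+δ gives 0.42·k^(0.42−1) = 0.078, hence k_gold = (0.42/0.078)^(1/0.58) ≈ 18.2226.
y_gold = 18.2226^0.42 ≈ 3.3842.
c_gold = y_gold − (n+δ)·k_gold = 3.3842 − 0.078·18.2226 ≈ 1.9628.

c_gold ≈ 1.963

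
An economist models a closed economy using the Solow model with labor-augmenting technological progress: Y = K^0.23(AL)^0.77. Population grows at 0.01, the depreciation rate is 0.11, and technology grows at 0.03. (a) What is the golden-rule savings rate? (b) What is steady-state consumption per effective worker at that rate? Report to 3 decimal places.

(a) s_gold = 0.230; (b) c_gold ≈ 0.875

Break-even investment rate: n + g + δ = 0.01 + 0.03 + 0.11 = 0.15.
For Cobb-Douglas, s_gold equals capital's share: s_gold = 0.23.
At the golden rule the marginal product of capital equals n+g+δ: 0.23·k^(0.23−1) = 0.15. Solving, k_gold = (0.23/0.15)^(1/0.77) ≈ 1.7422.
y_gold = 1.7422^0.23 ≈ 1.1362; c_gold = (1−0.23)·y_gold ≈ 0.8749.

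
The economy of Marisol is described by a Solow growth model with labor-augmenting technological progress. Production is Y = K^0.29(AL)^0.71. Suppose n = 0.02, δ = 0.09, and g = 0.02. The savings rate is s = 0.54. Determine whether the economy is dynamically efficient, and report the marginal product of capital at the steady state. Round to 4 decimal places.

dynamically inefficient; MPK ≈ 0.0698

Break-even investment rate: n + g + δ = 0.02 + 0.02 + 0.09 = 0.13.
Steady-state k*: s·k^0.29 = 0.13·k gives k* = (0.54/0.13)^(1/0.71) ≈ 7.4312.
MPK = 0.29·7.4312^(-0.71) ≈ 0.0698.
MPK < n+g+δ = 0.13, so the economy is dynamically inefficient (over-saving).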